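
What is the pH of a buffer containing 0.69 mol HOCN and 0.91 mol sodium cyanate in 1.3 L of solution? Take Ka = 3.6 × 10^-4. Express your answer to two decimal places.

pKa = −log(3.6 × 10^-4) = 3.444
Using pH = pKa + log([base]/[acid]) with [base]/[acid] = 0.91/0.69:
pH = 3.444 + (+0.120) = 3.56

pH = 3.56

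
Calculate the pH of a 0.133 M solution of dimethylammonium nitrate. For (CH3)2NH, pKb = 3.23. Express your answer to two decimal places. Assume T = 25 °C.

pH = 5.82

(CH3)2NH2+ is the conjugate acid of the weak base (CH3)2NH.
Kb = 10^(−3.23) = 5.89 × 10^-4
Ka = Kw/Kb = 1.0×10^-14 / 5.89 × 10^-4 = 1.70 × 10^-11
Let x = [H+] at equilibrium. Ka = x²/(0.133 − x).
Neglecting x in the denominator: x = √(1.70 × 10^-11 × 0.133) = 1.50 × 10^-6 M
(x/C₀ = 0.0011% < 5%, so the approximation holds.)
pH = −log[H+] = −log(1.50 × 10^-6) = 5.82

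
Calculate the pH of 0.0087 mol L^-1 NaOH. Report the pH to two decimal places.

NaOH is a strong base; [OH-] = 0.0087 M.
pOH = -log(0.0087) = 2.06
pH = 14.00 - 2.06 = 11.94

pH = 11.94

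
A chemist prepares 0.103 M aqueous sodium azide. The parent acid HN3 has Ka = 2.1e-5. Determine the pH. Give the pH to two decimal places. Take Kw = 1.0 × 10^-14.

N3- is the conjugate base of the weak acid HN3.
Kb = Kw/Ka = 1.0×10^-14 / 2.1 × 10^-5 = 4.76 × 10^-10
From the ICE table, Kb = x²/(0.103 − x) = 4.76 × 10^-10.
Since Kb ≪ C₀, x ≈ √(Kb·C₀) = 7.00 × 10^-6 M.
Check: 0.0068% ionized — well under 5%, approximation valid.
pOH = 5.15, so pH = 14.00 − pOH = 8.85

pH = 8.85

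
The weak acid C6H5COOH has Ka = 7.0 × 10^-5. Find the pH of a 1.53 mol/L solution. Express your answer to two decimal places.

C6H5COOH ⇌ C6H5COO- + H+
Let x = [H+] at equilibrium. Ka = x²/(1.53 − x).
Assume x ≪ 1.53: x ≈ √(7.0 × 10^-5 × 1.53) = 1.03 × 10^-2 M
(x/C₀ = 0.68% < 5%, so the approximation holds.)
pH = −log(1.03 × 10^-2) = 1.99

pH = 1.99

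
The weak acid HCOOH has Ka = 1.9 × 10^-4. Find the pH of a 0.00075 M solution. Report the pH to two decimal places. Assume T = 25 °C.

HCOOH ⇌ HCOO- + H+
Let x = [H+] at equilibrium. Ka = x²/(0.00075 − x).
Here C₀/Ka ≈ 3.95, so the small-x approximation fails. Use the quadratic:
x = [−0.00019 + √(0.00019² + 5.7e-07)]/2 = 2.94 × 10^-4 M
pH = −log[H+] = −log(2.94 × 10^-4) = 3.53

pH = 3.53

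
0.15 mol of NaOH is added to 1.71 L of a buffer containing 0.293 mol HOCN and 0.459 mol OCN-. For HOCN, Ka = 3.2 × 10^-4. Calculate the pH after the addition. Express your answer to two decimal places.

pH = 4.12

After neutralization: n(HOCN) = 0.143 mol, n(OCN-) = 0.609 mol.
pKa = −log(3.2 × 10^-4) = 3.495
pH = pKa + log([A⁻]/[HA]) = 3.495 + log(0.609/0.143) = 3.495 +0.629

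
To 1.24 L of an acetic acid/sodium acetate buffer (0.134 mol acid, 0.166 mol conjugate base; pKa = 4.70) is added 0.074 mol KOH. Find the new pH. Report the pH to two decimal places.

pH = 5.30

OH- converts CH3COOH to CH3COO-: CH3COOH → 0.06 mol, CH3COO- → 0.24 mol.
pH = pKa + log([A⁻]/[HA]) = 4.70 + log(0.24/0.06) = 4.70 +0.602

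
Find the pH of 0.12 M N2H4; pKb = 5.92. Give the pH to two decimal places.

pH = 10.58

N2H4 + H2O ⇌ N2H5+ + OH-
Kb = 10^(−5.92) = 1.20 × 10^-6
From the ICE table, Kb = [OH-]²/(0.12 − [OH-]) = 1.20 × 10^-6.
Assume [OH-] ≪ 0.12: [OH-] ≈ √(1.20 × 10^-6 × 0.12) = 3.79 × 10^-4 M
([OH-]/C₀ = 0.32% < 5%, so the approximation holds.)
pOH = 3.42, so pH = 14.00 − pOH = 10.58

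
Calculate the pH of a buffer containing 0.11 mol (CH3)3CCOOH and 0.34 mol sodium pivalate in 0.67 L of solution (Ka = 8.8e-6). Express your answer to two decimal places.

pH = 5.55

pKa = −log(8.8 × 10^-6) = 5.056
pH = pKa + log([A⁻]/[HA]) = 5.056 + log(0.34/0.11)
pH = 5.056 + (+0.490) = 5.55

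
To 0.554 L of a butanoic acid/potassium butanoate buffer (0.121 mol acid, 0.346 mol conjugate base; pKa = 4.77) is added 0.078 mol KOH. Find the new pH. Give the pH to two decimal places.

pH = 5.76

OH- converts CH3(CH2)2COOH to CH3(CH2)2COO-: CH3(CH2)2COOH → 0.043 mol, CH3(CH2)2COO- → 0.424 mol.
Henderson–Hasselbalch with mole ratio 0.424/0.043: pH = 4.77 + (+0.994)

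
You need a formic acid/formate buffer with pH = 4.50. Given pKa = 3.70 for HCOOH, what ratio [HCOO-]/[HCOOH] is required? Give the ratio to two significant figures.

pH = pKa + log(r) ⇒ log(r) = 4.50 − 3.70 = +0.80
r = [HCOO-]/[HCOOH] = 10^(+0.80) = 6.31

ratio = 6.3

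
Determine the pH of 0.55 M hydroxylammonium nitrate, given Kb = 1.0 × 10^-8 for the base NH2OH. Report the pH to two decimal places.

pH = 3.13

NH3OH+ is the conjugate acid of the weak base NH2OH.
Ka = Kw/Kb = 1.0×10^-14 / 1.0 × 10^-8 = 1.00 × 10^-6
Ka = [H+]²/(0.55 − [H+]) = 1.00 × 10^-6
Since Ka ≪ C₀, [H+] ≈ √(Ka·C₀) = 7.42 × 10^-4 M.
([H+]/C₀ = 0.13% < 5%, so the approximation holds.)
pH = −log[H+] = −log(7.42 × 10^-4) = 3.13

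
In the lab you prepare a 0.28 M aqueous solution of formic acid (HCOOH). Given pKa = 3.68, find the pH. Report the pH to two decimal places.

HCOOH ⇌ HCOO- + H+
Ka = 10^(−3.68) = 2.09 × 10^-4
Ka = [H+]²/(0.28 − [H+]) = 2.09 × 10^-4
Assume [H+] ≪ 0.28: [H+] ≈ √(2.09 × 10^-4 × 0.28) = 7.65 × 10^-3 M
pH = −log(7.65 × 10^-3) = 2.12

pH = 2.12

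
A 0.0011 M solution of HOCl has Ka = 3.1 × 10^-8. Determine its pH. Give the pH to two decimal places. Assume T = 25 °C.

HOCl ⇌ OCl- + H+
Ka = [H+]²/(0.0011 − [H+]) = 3.1 × 10^-8
Assume [H+] ≪ 0.0011: [H+] ≈ √(3.1 × 10^-8 × 0.0011) = 5.84 × 10^-6 M
([H+]/C₀ = 0.53% < 5%, so the approximation holds.)
pH = −log[H+] = −log(5.84 × 10^-6) = 5.23

pH = 5.23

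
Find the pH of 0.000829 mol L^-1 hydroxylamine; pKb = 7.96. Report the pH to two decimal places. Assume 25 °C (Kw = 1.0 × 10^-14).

NH2OH + H2O ⇌ NH3OH+ + OH-
Kb = 10^(−7.96) = 1.10 × 10^-8
From the ICE table, Kb = [OH-]²/(0.000829 − [OH-]) = 1.10 × 10^-8.
Assume [OH-] ≪ 0.000829: [OH-] ≈ √(1.10 × 10^-8 × 0.000829) = 3.02 × 10^-6 M
Check: 0.36% ionized — well under 5%, approximation valid.
pOH = −log(3.02 × 10^-6) = 5.52; pH = 14.00 − 5.52 = 8.48

pH = 8.48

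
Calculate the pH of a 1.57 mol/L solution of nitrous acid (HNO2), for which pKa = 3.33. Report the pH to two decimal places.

pH = 1.57

HNO2 ⇌ NO2- + H+
Ka = 10^(−3.33) = 4.68 × 10^-4
Ka = [H+]²/(1.57 − [H+]) = 4.68 × 10^-4
Neglecting [H+] in the denominator: [H+] = √(4.68 × 10^-4 × 1.57) = 2.71 × 10^-2 M
pH = −log(2.71 × 10^-2) = 1.57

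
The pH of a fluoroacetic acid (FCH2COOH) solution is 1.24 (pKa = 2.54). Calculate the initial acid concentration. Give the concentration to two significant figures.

[H+] = 10^(-1.24) = 5.75 × 10^-2 M = x
Ka = 10^(−2.54) = 2.88 × 10^-3
Ka = x²/(C₀ − x) ⇒ C₀ = x + x²/Ka
C₀ = 5.75 × 10^-2 + (5.75 × 10^-2)²/(2.88 × 10^-3) = 1.21 M

C₀ = 1.2 M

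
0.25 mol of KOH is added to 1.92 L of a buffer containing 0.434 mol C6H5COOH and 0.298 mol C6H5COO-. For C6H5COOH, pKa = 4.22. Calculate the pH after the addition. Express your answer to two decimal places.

OH- converts C6H5COOH to C6H5COO-: C6H5COOH → 0.184 mol, C6H5COO- → 0.548 mol.
pH = pKa + log([A⁻]/[HA]) = 4.22 + log(0.548/0.184) = 4.22 +0.474

pH = 4.69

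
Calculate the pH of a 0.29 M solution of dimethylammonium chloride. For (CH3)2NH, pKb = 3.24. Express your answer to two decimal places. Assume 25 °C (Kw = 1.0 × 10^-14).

(CH3)2NH2+ is the conjugate acid of the weak base (CH3)2NH.
Kb = 10^(−3.24) = 5.75 × 10^-4
Ka = Kw/Kb = 1.0×10^-14 / 5.75 × 10^-4 = 1.74 × 10^-11
Ka = [H+]²/(0.29 − [H+]) = 1.74 × 10^-11
Neglecting [H+] in the denominator: [H+] = √(1.74 × 10^-11 × 0.29) = 2.25 × 10^-6 M
pH = −log(2.25 × 10^-6) = 5.65

pH = 5.65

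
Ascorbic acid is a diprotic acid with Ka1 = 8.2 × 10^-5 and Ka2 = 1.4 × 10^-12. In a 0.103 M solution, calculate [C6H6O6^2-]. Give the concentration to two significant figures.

First ionization gives [H+] ≈ [HC6H6O6-] = 2.91 × 10^-3 M.
Second step: Ka2 = [H+][C6H6O6^2-]/[HC6H6O6-] ≈ [C6H6O6^2-] (since [H+] ≈ [HC6H6O6-]).
So [C6H6O6^2-] ≈ Ka2.

1.4 × 10^-12 M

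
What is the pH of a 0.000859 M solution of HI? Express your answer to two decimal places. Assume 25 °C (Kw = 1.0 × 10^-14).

pH = 3.07

HI is a strong acid and dissociates completely, so [H+] = 0.000859 M.
pH = -log(0.000859) = 3.07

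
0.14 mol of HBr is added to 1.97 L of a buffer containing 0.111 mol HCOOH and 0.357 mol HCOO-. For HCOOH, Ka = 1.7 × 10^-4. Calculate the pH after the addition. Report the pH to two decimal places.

pH = 3.71

Added H+ converts HCOO- to HCOOH: HCOOH → 0.251 mol, HCOO- → 0.217 mol.
pKa = −log(1.7 × 10^-4) = 3.770
Henderson–Hasselbalch with mole ratio 0.217/0.251: pH = 3.770 + (-0.063)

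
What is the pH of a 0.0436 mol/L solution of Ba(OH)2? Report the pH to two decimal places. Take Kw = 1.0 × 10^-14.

pH = 12.94

Ba(OH)2 is a strong base (each formula unit releases 2 OH-); [OH-] = 0.0872 M.
pOH = -log(0.0872) = 1.06
pH = 14.00 - 1.06 = 12.94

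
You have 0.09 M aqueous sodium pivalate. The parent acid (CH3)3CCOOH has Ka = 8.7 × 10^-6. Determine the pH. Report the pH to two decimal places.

(CH3)3CCOO- is the conjugate base of the weak acid (CH3)3CCOOH.
Kb = Kw/Ka = 1.0×10^-14 / 8.7 × 10^-6 = 1.15 × 10^-9
From the ICE table, Kb = [OH-]²/(0.09 − [OH-]) = 1.15 × 10^-9.
Neglecting [OH-] in the denominator: [OH-] = √(1.15 × 10^-9 × 0.09) = 1.02 × 10^-5 M
([OH-]/C₀ = 0.011% < 5%, so the approximation holds.)
pOH = −log(1.02 × 10^-5) = 4.99; pH = 14.00 − 4.99 = 9.01

pH = 9.01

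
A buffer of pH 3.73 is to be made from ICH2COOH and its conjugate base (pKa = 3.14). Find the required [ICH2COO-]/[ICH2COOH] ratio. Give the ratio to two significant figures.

ratio = 3.9

pH = pKa + log(r) ⇒ log(r) = 3.73 − 3.14 = +0.59
r = [ICH2COO-]/[ICH2COOH] = 10^(+0.59) = 3.89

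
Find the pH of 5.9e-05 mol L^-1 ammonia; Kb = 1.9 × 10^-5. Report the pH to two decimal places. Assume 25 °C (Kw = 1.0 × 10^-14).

NH3 + H2O ⇌ NH4+ + OH-
From the ICE table, Kb = [OH-]²/(5.9e-05 − [OH-]) = 1.9 × 10^-5.
The 5% rule fails; solving [OH-]² + Kb·[OH-] − Kb·C₀ = 0 exactly:
[OH-] = (−Kb + √(Kb² + 4·Kb·C₀))/2 = 2.53 × 10^-5 M
pOH = −log(2.53 × 10^-5) = 4.60; pH = 14.00 − 4.60 = 9.40

pH = 9.40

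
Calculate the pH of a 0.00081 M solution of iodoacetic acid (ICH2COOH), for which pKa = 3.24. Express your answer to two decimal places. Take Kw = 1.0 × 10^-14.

ICH2COOH ⇌ ICH2COO- + H+
Ka = 10^(−3.24) = 5.75 × 10^-4
Ka = [H+]²/(0.00081 − [H+]) = 5.75 × 10^-4
The 5% rule fails; solving [H+]² + Ka·[H+] − Ka·C₀ = 0 exactly:
[H+] = [−0.000575 + √(0.000575² + 1.86e-06)]/2 = 4.53 × 10^-4 M
pH = −log[H+] = −log(4.53 × 10^-4) = 3.34

pH = 3.34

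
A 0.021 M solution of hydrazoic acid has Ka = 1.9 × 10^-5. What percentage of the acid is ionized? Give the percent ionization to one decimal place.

3.0%

HN3 ⇌ N3- + H+; let x = [H+] at equilibrium.
x ≈ √(Ka·C₀) = √(1.9 × 10^-5 × 0.021) = 6.32 × 10^-4 M
% ionization = x/C₀ × 100% = 6.32 × 10^-4/0.021 × 100% = 3.0%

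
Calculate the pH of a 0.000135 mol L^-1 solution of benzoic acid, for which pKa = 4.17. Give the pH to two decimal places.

C6H5COOH ⇌ C6H5COO- + H+
Ka = 10^(−4.17) = 6.76 × 10^-5
Ka = [H+]²/(0.000135 − [H+]) = 6.76 × 10^-5
[H+] is not negligible relative to C₀; solve [H+]² + 6.76e-05·[H+] − 9.13e-09 = 0.
[H+] = (−Ka + √(Ka² + 4·Ka·C₀))/2 = 6.75 × 10^-5 M
pH = −log(6.75 × 10^-5) = 4.17

pH = 4.17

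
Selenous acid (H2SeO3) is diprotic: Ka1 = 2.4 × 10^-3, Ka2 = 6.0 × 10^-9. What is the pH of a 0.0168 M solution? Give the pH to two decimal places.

pH = 2.28

Since Ka1 ≫ Ka2, the first ionization dominates [H+].
Ka1 = x²/(0.0168 − x) = 2.4 × 10^-3
Solving the quadratic: x = (−Ka1 + √(Ka1² + 4·Ka1·C₀))/2 = 5.26 × 10^-3 M
pH = −log(5.26 × 10^-3) = 2.28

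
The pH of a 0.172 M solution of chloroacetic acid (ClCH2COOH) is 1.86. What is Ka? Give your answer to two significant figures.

Ka = 1.2 × 10^-3

[H+] = 10^(-1.86) = 1.38 × 10^-2 M
At equilibrium [HA] = 0.172 − 1.38 × 10^-2 = 1.58 × 10^-1 M
Ka = [H+][A-]/[HA] = (1.38 × 10^-2)² / 1.58 × 10^-1 = 1.2 × 10^-3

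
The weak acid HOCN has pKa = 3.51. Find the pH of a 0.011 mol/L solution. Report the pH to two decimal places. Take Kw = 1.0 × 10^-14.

pH = 2.77

HOCN ⇌ OCN- + H+
Ka = 10^(−3.51) = 3.09 × 10^-4
Ka = x²/(0.011 − x) = 3.09 × 10^-4
The 5% rule fails; solving x² + Ka·x − Ka·C₀ = 0 exactly:
x = (−Ka + √(Ka² + 4·Ka·C₀))/2 = 1.70 × 10^-3 M
pH = −log[H+] = −log(1.70 × 10^-3) = 2.77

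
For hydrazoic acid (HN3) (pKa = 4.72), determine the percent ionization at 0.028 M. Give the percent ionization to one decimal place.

2.6%

HN3 ⇌ N3- + H+; let x = [H+] at equilibrium.
Ka = 10^(−4.72) = 1.91 × 10^-5
x ≈ √(Ka·C₀) = √(1.91 × 10^-5 × 0.028) = 7.31 × 10^-4 M
Fraction ionized = 7.31 × 10^-4 / 0.028 = 0.0261 → 2.6%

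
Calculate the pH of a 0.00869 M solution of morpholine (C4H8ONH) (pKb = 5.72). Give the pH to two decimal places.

pH = 10.11

C4H8ONH + H2O ⇌ C4H8ONH2+ + OH-
Kb = 10^(−5.72) = 1.91 × 10^-6
Kb = [OH-]²/(0.00869 − [OH-]) = 1.91 × 10^-6
Assume [OH-] ≪ 0.00869: [OH-] ≈ √(1.91 × 10^-6 × 0.00869) = 1.29 × 10^-4 M
Check: 1.5% ionized — well under 5%, approximation valid.
pOH = −log(1.29 × 10^-4) = 3.89; pH = 14.00 − 3.89 = 10.11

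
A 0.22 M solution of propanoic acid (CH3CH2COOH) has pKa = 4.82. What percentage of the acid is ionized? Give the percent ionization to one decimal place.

CH3CH2COOH ⇌ CH3CH2COO- + H+; let x = [H+] at equilibrium.
Ka = 10^(−4.82) = 1.51 × 10^-5
x ≈ √(Ka·C₀) = √(1.51 × 10^-5 × 0.22) = 1.82 × 10^-3 M
Fraction ionized = 1.82 × 10^-3 / 0.22 = 0.0083 → 0.8%

0.8%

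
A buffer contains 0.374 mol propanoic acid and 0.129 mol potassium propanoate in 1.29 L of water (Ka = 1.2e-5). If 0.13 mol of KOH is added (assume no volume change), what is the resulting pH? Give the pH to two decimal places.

pH = 4.95

After neutralization: n(CH3CH2COOH) = 0.244 mol, n(CH3CH2COO-) = 0.259 mol.
pKa = −log(1.2 × 10^-5) = 4.921
pH = pKa + log([A⁻]/[HA]) = 4.921 + log(0.259/0.244) = 4.921 +0.026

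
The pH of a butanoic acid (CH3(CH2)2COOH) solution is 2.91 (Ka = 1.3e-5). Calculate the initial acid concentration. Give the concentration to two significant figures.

[H+] = 10^(-2.91) = 1.23 × 10^-3 M = x
Ka = x²/(C₀ − x) ⇒ C₀ = x + x²/Ka
C₀ = 1.23 × 10^-3 + (1.23 × 10^-3)²/(1.3 × 10^-5) = 1.18 × 10^-1 M

C₀ = 1.2 × 10^-1 M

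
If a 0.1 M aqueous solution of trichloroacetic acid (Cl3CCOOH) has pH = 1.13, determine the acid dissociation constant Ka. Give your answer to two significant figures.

Ka = 2.1 × 10^-1

[H+] = 10^(-1.13) = 7.41 × 10^-2 M
At equilibrium [HA] = 0.1 − 7.41 × 10^-2 = 2.59 × 10^-2 M
Ka = [H+][A-]/[HA] = (7.41 × 10^-2)² / 2.59 × 10^-2 = 2.1 × 10^-1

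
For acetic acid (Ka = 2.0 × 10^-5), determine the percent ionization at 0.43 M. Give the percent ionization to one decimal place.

0.7%

CH3COOH ⇌ CH3COO- + H+; let x = [H+] at equilibrium.
x ≈ √(Ka·C₀) = √(2.0 × 10^-5 × 0.43) = 2.93 × 10^-3 M
% ionization = x/C₀ × 100% = 2.93 × 10^-3/0.43 × 100% = 0.7%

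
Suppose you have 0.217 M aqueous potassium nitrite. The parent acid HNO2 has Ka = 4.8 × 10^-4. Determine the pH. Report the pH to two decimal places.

pH = 8.33

NO2- is the conjugate base of the weak acid HNO2.
Kb = Kw/Ka = 1.0×10^-14 / 4.8 × 10^-4 = 2.08 × 10^-11
Kb = [OH-]²/(0.217 − [OH-]) = 2.08 × 10^-11
Since Kb ≪ C₀, [OH-] ≈ √(Kb·C₀) = 2.12 × 10^-6 M.
pOH = 5.67, so pH = 14.00 − pOH = 8.33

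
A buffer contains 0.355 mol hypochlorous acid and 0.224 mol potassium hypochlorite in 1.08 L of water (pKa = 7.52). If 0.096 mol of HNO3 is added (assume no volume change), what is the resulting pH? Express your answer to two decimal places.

After neutralization: n(HOCl) = 0.451 mol, n(OCl-) = 0.128 mol.
Henderson–Hasselbalch with mole ratio 0.128/0.451: pH = 7.52 + (-0.547)

pH = 6.97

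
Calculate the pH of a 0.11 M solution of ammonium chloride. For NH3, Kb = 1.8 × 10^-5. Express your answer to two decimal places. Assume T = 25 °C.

NH4+ is the conjugate acid of the weak base NH3.
Ka = Kw/Kb = 1.0×10^-14 / 1.8 × 10^-5 = 5.56 × 10^-10
Let x = [H+] at equilibrium. Ka = x²/(0.11 − x).
Neglecting x in the denominator: x = √(5.56 × 10^-10 × 0.11) = 7.82 × 10^-6 M
(x/C₀ = 0.0071% < 5%, so the approximation holds.)
pH = −log[H+] = −log(7.82 × 10^-6) = 5.11

pH = 5.11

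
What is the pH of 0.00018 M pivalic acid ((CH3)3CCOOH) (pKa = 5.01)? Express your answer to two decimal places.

pH = 4.43

(CH3)3CCOOH ⇌ (CH3)3CCOO- + H+
Ka = 10^(−5.01) = 9.77 × 10^-6
Ka = [H+]²/(0.00018 − [H+]) = 9.77 × 10^-6
The 5% rule fails; solving [H+]² + Ka·[H+] − Ka·C₀ = 0 exactly:
[H+] = (−Ka + √(Ka² + 4·Ka·C₀))/2 = 3.73 × 10^-5 M
pH = −log(3.73 × 10^-5) = 4.43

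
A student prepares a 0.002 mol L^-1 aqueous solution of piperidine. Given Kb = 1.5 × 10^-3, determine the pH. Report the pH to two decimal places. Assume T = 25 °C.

C5H10NH + H2O ⇌ C5H10NH2+ + OH-
From the ICE table, Kb = x²/(0.002 − x) = 1.5 × 10^-3.
The 5% rule fails; solving x² + Kb·x − Kb·C₀ = 0 exactly:
x = [−0.0015 + √(0.0015² + 1.2e-05)]/2 = 1.14 × 10^-3 M
pOH = 2.94, so pH = 14.00 − pOH = 11.06

pH = 11.06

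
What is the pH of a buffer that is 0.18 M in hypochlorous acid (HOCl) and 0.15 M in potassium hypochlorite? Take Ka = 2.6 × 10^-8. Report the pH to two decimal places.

pH = 7.51

pKa = −log(2.6 × 10^-8) = 7.585
Using pH = pKa + log([base]/[acid]) with [base]/[acid] = 0.15/0.18:
pH = 7.585 + (-0.079) = 7.51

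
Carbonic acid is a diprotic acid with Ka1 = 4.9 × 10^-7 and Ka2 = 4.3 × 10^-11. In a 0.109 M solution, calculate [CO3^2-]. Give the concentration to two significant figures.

4.3 × 10^-11 M

First ionization gives [H+] ≈ [HCO3-] = 2.31 × 10^-4 M.
Second step: Ka2 = [H+][CO3^2-]/[HCO3-] ≈ [CO3^2-] (since [H+] ≈ [HCO3-]).
So [CO3^2-] ≈ Ka2.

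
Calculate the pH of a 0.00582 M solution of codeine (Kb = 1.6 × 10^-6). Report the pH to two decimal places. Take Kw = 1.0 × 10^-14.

pH = 9.98

C18H21NO3 + H2O ⇌ C18H22NO3+ + OH-
Kb = [OH-]²/(0.00582 − [OH-]) = 1.6 × 10^-6
Assume [OH-] ≪ 0.00582: [OH-] ≈ √(1.6 × 10^-6 × 0.00582) = 9.65 × 10^-5 M
([OH-]/C₀ = 1.7% < 5%, so the approximation holds.)
pOH = −log(9.65 × 10^-5) = 4.02; pH = 14.00 − 4.02 = 9.98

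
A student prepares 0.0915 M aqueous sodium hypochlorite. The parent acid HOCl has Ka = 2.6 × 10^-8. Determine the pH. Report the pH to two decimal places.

pH = 10.27

OCl- is the conjugate base of the weak acid HOCl.
Kb = Kw/Ka = 1.0×10^-14 / 2.6 × 10^-8 = 3.85 × 10^-7
Kb = x²/(0.0915 − x) = 3.85 × 10^-7
Assume x ≪ 0.0915: x ≈ √(3.85 × 10^-7 × 0.0915) = 1.88 × 10^-4 M
pOH = 3.73, so pH = 14.00 − pOH = 10.27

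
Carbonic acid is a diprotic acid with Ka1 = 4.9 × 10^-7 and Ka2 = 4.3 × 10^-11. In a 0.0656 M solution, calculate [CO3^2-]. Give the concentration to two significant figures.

4.3 × 10^-11 M

First ionization gives [H+] ≈ [HCO3-] = 1.79 × 10^-4 M.
Second step: Ka2 = [H+][CO3^2-]/[HCO3-] ≈ [CO3^2-] (since [H+] ≈ [HCO3-]).
So [CO3^2-] ≈ Ka2.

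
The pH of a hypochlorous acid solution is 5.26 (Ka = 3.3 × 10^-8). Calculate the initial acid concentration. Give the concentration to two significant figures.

[H+] = 10^(-5.26) = 5.50 × 10^-6 M = x
Ka = x²/(C₀ − x) ⇒ C₀ = x + x²/Ka
C₀ = 5.50 × 10^-6 + (5.50 × 10^-6)²/(3.3 × 10^-8) = 9.22 × 10^-4 M

C₀ = 9.2 × 10^-4 M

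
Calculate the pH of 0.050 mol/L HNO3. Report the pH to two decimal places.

pH = 1.30

HNO3 is a strong acid and dissociates completely, so [H+] = 0.050 M.
pH = -log(0.05) = 1.30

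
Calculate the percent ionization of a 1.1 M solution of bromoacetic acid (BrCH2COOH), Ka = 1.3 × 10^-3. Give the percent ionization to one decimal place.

BrCH2COOH ⇌ BrCH2COO- + H+; let x = [H+] at equilibrium.
x ≈ √(Ka·C₀) = √(1.3 × 10^-3 × 1.1) = 3.78 × 10^-2 M
% ionization = x/C₀ × 100% = 3.78 × 10^-2/1.1 × 100% = 3.4%

3.4%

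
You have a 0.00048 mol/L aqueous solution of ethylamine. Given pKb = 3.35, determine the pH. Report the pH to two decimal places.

pH = 10.46

C2H5NH2 + H2O ⇌ C2H5NH3+ + OH-
Kb = 10^(−3.35) = 4.47 × 10^-4
From the ICE table, Kb = x²/(0.00048 − x) = 4.47 × 10^-4.
The 5% rule fails; solving x² + Kb·x − Kb·C₀ = 0 exactly:
x = (−Kb + √(Kb² + 4·Kb·C₀))/2 = 2.91 × 10^-4 M
pOH = −log(2.91 × 10^-4) = 3.54; pH = 14.00 − 3.54 = 10.46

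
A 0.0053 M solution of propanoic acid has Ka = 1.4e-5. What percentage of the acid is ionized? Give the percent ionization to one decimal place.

5.0%

CH3CH2COOH ⇌ CH3CH2COO- + H+; let x = [H+] at equilibrium.
Solve x² + 1.4e-05x − 7.42e-08 = 0 → x = 2.65 × 10^-4 M
Fraction ionized = 2.65 × 10^-4 / 0.0053 = 0.0500 → 5.0%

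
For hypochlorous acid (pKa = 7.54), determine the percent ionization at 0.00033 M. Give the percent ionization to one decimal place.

0.9%

HOCl ⇌ OCl- + H+; let x = [H+] at equilibrium.
Ka = 10^(−7.54) = 2.88 × 10^-8
x ≈ √(Ka·C₀) = √(2.88 × 10^-8 × 0.00033) = 3.08 × 10^-6 M
% ionization = x/C₀ × 100% = 3.08 × 10^-6/0.00033 × 100% = 0.9%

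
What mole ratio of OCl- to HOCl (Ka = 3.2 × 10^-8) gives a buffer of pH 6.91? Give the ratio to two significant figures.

ratio = 0.26

pKa = -log(3.2 × 10^-8) = 7.495
pH = pKa + log(r) ⇒ log(r) = 6.91 − 7.495 = -0.585
r = [OCl-]/[HOCl] = 10^(-0.585) = 0.26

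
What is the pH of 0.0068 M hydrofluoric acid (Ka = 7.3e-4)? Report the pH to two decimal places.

HF ⇌ F- + H+
From the ICE table, Ka = [H+]²/(0.0068 − [H+]) = 7.3 × 10^-4.
[H+] is not negligible relative to C₀; solve [H+]² + 0.00073·[H+] − 4.96e-06 = 0.
[H+] = [−0.00073 + √(0.00073² + 1.99e-05)]/2 = 1.89 × 10^-3 M
pH = −log(1.89 × 10^-3) = 2.72

pH = 2.72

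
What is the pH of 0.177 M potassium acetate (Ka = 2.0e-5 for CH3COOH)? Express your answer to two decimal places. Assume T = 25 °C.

CH3COO- is the conjugate base of the weak acid CH3COOH.
Kb = Kw/Ka = 1.0×10^-14 / 2.0 × 10^-5 = 5.00 × 10^-10
From the ICE table, Kb = [OH-]²/(0.177 − [OH-]) = 5.00 × 10^-10.
Neglecting [OH-] in the denominator: [OH-] = √(5.00 × 10^-10 × 0.177) = 9.41 × 10^-6 M
pOH = 5.03, so pH = 14.00 − pOH = 8.97

pH = 8.97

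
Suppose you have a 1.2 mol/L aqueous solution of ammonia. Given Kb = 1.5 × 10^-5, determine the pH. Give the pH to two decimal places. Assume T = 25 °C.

pH = 11.63

NH3 + H2O ⇌ NH4+ + OH-
Let x = [OH-] at equilibrium. Kb = x²/(1.2 − x).
Assume x ≪ 1.2: x ≈ √(1.5 × 10^-5 × 1.2) = 4.24 × 10^-3 M
(x/C₀ = 0.35% < 5%, so the approximation holds.)
pOH = 2.37, so pH = 14.00 − pOH = 11.63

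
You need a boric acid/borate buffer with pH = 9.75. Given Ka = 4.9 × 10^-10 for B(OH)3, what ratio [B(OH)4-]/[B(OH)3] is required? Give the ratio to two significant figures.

pKa = -log(4.9 × 10^-10) = 9.310
pH = pKa + log(r) ⇒ log(r) = 9.75 − 9.310 = +0.440
r = [B(OH)4-]/[B(OH)3] = 10^(+0.440) = 2.75

ratio = 2.8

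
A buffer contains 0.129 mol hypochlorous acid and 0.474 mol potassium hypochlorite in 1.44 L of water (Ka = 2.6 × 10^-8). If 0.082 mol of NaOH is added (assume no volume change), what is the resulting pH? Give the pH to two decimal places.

After neutralization: n(HOCl) = 0.047 mol, n(OCl-) = 0.556 mol.
pKa = −log(2.6 × 10^-8) = 7.585
pH = pKa + log(n_OCl-/n_HOCl) = 7.585 + log(0.556/0.047) = 7.585 + (+1.073)

pH = 8.66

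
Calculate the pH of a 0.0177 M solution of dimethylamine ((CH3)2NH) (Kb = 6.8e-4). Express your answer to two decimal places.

(CH3)2NH + H2O ⇌ (CH3)2NH2+ + OH-
Kb = [OH-]²/(0.0177 − [OH-]) = 6.8 × 10^-4
[OH-] is not negligible relative to C₀; solve [OH-]² + 0.00068·[OH-] − 1.2e-05 = 0.
[OH-] = (−Kb + √(Kb² + 4·Kb·C₀))/2 = 3.15 × 10^-3 M
pOH = 2.50, so pH = 14.00 − pOH = 11.50

pH = 11.50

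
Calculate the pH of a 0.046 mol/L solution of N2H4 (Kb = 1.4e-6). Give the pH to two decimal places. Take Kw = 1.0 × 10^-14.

N2H4 + H2O ⇌ N2H5+ + OH-
Kb = [OH-]²/(0.046 − [OH-]) = 1.4 × 10^-6
Neglecting [OH-] in the denominator: [OH-] = √(1.4 × 10^-6 × 0.046) = 2.54 × 10^-4 M
Check: 0.55% ionized — well under 5%, approximation valid.
pOH = −log(2.54 × 10^-4) = 3.60; pH = 14.00 − 3.60 = 10.40

pH = 10.40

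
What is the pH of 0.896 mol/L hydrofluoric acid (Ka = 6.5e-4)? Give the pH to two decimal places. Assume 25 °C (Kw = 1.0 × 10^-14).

HF ⇌ F- + H+
Let x = [H+] at equilibrium. Ka = x²/(0.896 − x).
Assume x ≪ 0.896: x ≈ √(6.5 × 10^-4 × 0.896) = 2.41 × 10^-2 M
(x/C₀ = 2.7% < 5%, so the approximation holds.)
pH = −log(2.41 × 10^-2) = 1.62

pH = 1.62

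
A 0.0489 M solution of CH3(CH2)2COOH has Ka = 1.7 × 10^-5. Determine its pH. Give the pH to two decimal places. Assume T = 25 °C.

CH3(CH2)2COOH ⇌ CH3(CH2)2COO- + H+
From the ICE table, Ka = x²/(0.0489 − x) = 1.7 × 10^-5.
Neglecting x in the denominator: x = √(1.7 × 10^-5 × 0.0489) = 9.12 × 10^-4 M
Check: 1.9% ionized — well under 5%, approximation valid.
pH = −log[H+] = −log(9.12 × 10^-4) = 3.04

pH = 3.04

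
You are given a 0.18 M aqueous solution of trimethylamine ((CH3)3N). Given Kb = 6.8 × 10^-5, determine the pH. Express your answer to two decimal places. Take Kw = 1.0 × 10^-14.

(CH3)3N + H2O ⇌ (CH3)3NH+ + OH-
Kb = [OH-]²/(0.18 − [OH-]) = 6.8 × 10^-5
Neglecting [OH-] in the denominator: [OH-] = √(6.8 × 10^-5 × 0.18) = 3.50 × 10^-3 M
pOH = −log(3.50 × 10^-3) = 2.46; pH = 14.00 − 2.46 = 11.54

pH = 11.54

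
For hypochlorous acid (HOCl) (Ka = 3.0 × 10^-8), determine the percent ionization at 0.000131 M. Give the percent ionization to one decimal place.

HOCl ⇌ OCl- + H+; let x = [H+] at equilibrium.
x ≈ √(Ka·C₀) = √(3.0 × 10^-8 × 0.000131) = 1.98 × 10^-6 M
Fraction ionized = 1.98 × 10^-6 / 0.000131 = 0.0151 → 1.5%

1.5%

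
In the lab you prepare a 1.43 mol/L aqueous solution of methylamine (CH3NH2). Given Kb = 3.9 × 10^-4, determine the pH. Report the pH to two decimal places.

pH = 12.37

CH3NH2 + H2O ⇌ CH3NH3+ + OH-
Kb = [OH-]²/(1.43 − [OH-]) = 3.9 × 10^-4
Neglecting [OH-] in the denominator: [OH-] = √(3.9 × 10^-4 × 1.43) = 2.36 × 10^-2 M
([OH-]/C₀ = 1.7% < 5%, so the approximation holds.)
pOH = −log(2.36 × 10^-2) = 1.63; pH = 14.00 − 1.63 = 12.37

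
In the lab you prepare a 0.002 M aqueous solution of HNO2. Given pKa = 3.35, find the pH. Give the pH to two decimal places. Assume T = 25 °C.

pH = 3.13

HNO2 ⇌ NO2- + H+
Ka = 10^(−3.35) = 4.47 × 10^-4
Let x = [H+] at equilibrium. Ka = x²/(0.002 − x).
Here C₀/Ka ≈ 4.47, so the small-x approximation fails. Use the quadratic:
x = [−0.000447 + √(0.000447² + 3.58e-06)]/2 = 7.48 × 10^-4 M
pH = −log(7.48 × 10^-4) = 3.13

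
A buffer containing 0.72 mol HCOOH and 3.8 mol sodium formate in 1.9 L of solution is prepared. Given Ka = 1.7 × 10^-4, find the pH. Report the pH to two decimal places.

pKa = −log(1.7 × 10^-4) = 3.770
pH = pKa + log([A⁻]/[HA]) = 3.770 + log(3.8/0.72)
pH = 3.770 + (+0.722) = 4.49

pH = 4.49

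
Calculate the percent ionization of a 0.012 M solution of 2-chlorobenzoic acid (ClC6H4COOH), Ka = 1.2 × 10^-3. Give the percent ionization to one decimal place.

ClC6H4COOH ⇌ ClC6H4COO- + H+; let x = [H+] at equilibrium.
Solve x² + 0.0012x − 1.44e-05 = 0 → x = 3.24 × 10^-3 M
% ionization = x/C₀ × 100% = 3.24 × 10^-3/0.012 × 100% = 27.0%

27.0%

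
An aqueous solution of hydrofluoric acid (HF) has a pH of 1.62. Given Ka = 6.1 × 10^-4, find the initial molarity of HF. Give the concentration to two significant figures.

[H+] = 10^(-1.62) = 2.40 × 10^-2 M = x
Ka = x²/(C₀ − x) ⇒ C₀ = x + x²/Ka
C₀ = 2.40 × 10^-2 + (2.40 × 10^-2)²/(6.1 × 10^-4) = 9.68 × 10^-1 M

C₀ = 9.7 × 10^-1 M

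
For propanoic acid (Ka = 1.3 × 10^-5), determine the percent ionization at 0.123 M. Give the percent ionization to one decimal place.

CH3CH2COOH ⇌ CH3CH2COO- + H+; let x = [H+] at equilibrium.
x ≈ √(Ka·C₀) = √(1.3 × 10^-5 × 0.123) = 1.26 × 10^-3 M
Fraction ionized = 1.26 × 10^-3 / 0.123 = 0.0102 → 1.0%

1.0%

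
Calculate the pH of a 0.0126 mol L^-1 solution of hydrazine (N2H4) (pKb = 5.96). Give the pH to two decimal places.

N2H4 + H2O ⇌ N2H5+ + OH-
Kb = 10^(−5.96) = 1.10 × 10^-6
Let x = [OH-] at equilibrium. Kb = x²/(0.0126 − x).
Since Kb ≪ C₀, x ≈ √(Kb·C₀) = 1.18 × 10^-4 M.
pOH = −log(1.18 × 10^-4) = 3.93; pH = 14.00 − 3.93 = 10.07

pH = 10.07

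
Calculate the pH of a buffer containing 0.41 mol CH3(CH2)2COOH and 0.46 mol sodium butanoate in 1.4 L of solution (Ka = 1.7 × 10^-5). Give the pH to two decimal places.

pH = 4.82

pKa = −log(1.7 × 10^-5) = 4.770
Henderson–Hasselbalch: pH = pKa + log([CH3(CH2)2COO-]/[CH3(CH2)2COOH]) = 4.770 + log(0.46/0.41)
pH = 4.770 + (+0.050) = 4.82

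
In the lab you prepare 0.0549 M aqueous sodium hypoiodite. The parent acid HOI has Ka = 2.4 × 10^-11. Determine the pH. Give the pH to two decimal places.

pH = 11.66

OI- is the conjugate base of the weak acid HOI.
Kb = Kw/Ka = 1.0×10^-14 / 2.4 × 10^-11 = 4.17 × 10^-4
From the ICE table, Kb = [OH-]²/(0.0549 − [OH-]) = 4.17 × 10^-4.
The 5% rule fails; solving [OH-]² + Kb·[OH-] − Kb·C₀ = 0 exactly:
[OH-] = (−Kb + √(Kb² + 4·Kb·C₀))/2 = 4.58 × 10^-3 M
pOH = −log(4.58 × 10^-3) = 2.34; pH = 14.00 − 2.34 = 11.66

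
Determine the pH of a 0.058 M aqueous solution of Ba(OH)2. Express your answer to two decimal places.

pH = 13.06

Ba(OH)2 is a strong base (each formula unit releases 2 OH-); [OH-] = 0.116 M.
pOH = -log(0.116) = 0.94
pH = 14.00 - 0.94 = 13.06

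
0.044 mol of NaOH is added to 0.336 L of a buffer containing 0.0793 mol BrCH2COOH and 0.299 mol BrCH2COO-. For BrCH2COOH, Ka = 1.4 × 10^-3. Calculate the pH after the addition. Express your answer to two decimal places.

pH = 3.84

OH- converts BrCH2COOH to BrCH2COO-: BrCH2COOH → 0.0353 mol, BrCH2COO- → 0.343 mol.
pKa = −log(1.4 × 10^-3) = 2.854
pH = pKa + log([A⁻]/[HA]) = 2.854 + log(0.343/0.0353) = 2.854 +0.988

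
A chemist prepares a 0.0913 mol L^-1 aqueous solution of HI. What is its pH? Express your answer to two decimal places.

pH = 1.04

HI is a strong acid and dissociates completely, so [H+] = 0.0913 M.
pH = -log(0.0913) = 1.04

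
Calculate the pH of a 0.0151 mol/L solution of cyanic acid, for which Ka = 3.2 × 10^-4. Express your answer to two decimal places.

pH = 2.69

HOCN ⇌ OCN- + H+
Let x = [H+] at equilibrium. Ka = x²/(0.0151 − x).
The 5% rule fails; solving x² + Ka·x − Ka·C₀ = 0 exactly:
x = (−Ka + √(Ka² + 4·Ka·C₀))/2 = 2.04 × 10^-3 M
pH = −log(2.04 × 10^-3) = 2.69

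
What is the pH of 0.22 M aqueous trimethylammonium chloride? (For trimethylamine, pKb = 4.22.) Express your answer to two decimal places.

(CH3)3NH+ is the conjugate acid of the weak base (CH3)3N.
Kb = 10^(−4.22) = 6.03 × 10^-5
Ka = Kw/Kb = 1.0×10^-14 / 6.03 × 10^-5 = 1.66 × 10^-10
Ka = [H+]²/(0.22 − [H+]) = 1.66 × 10^-10
Since Ka ≪ C₀, [H+] ≈ √(Ka·C₀) = 6.04 × 10^-6 M.
Check: 0.0027% ionized — well under 5%, approximation valid.
pH = −log[H+] = −log(6.04 × 10^-6) = 5.22

pH = 5.22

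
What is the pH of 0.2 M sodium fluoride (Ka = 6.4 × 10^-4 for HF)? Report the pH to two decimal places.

F- is the conjugate base of the weak acid HF.
Kb = Kw/Ka = 1.0×10^-14 / 6.4 × 10^-4 = 1.56 × 10^-11
From the ICE table, Kb = [OH-]²/(0.2 − [OH-]) = 1.56 × 10^-11.
Neglecting [OH-] in the denominator: [OH-] = √(1.56 × 10^-11 × 0.2) = 1.77 × 10^-6 M
pOH = −log(1.77 × 10^-6) = 5.75; pH = 14.00 − 5.75 = 8.25

pH = 8.25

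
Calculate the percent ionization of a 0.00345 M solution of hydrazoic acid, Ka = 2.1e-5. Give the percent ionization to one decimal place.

HN3 ⇌ N3- + H+; let x = [H+] at equilibrium.
Ka = x²/(C₀ − x); solving the quadratic gives x = 2.59 × 10^-4 M.
% ionization = x/C₀ × 100% = 2.59 × 10^-4/0.00345 × 100% = 7.5%

7.5%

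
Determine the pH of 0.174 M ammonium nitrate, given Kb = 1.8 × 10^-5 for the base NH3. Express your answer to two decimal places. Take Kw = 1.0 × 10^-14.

NH4+ is the conjugate acid of the weak base NH3.
Ka = Kw/Kb = 1.0×10^-14 / 1.8 × 10^-5 = 5.56 × 10^-10
From the ICE table, Ka = x²/(0.174 − x) = 5.56 × 10^-10.
Neglecting x in the denominator: x = √(5.56 × 10^-10 × 0.174) = 9.84 × 10^-6 M
pH = −log(9.84 × 10^-6) = 5.01

pH = 5.01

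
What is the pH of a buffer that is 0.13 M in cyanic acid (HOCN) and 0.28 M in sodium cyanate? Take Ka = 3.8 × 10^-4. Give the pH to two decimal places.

pKa = −log(3.8 × 10^-4) = 3.420
Using pH = pKa + log([base]/[acid]) with [base]/[acid] = 0.28/0.13:
pH = 3.420 + (+0.333) = 3.75

pH = 3.75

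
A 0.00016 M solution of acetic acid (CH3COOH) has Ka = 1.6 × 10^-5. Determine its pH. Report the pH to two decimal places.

pH = 4.36

CH3COOH ⇌ CH3COO- + H+
From the ICE table, Ka = [H+]²/(0.00016 − [H+]) = 1.6 × 10^-5.
[H+] is not negligible relative to C₀; solve [H+]² + 1.6e-05·[H+] − 2.56e-09 = 0.
[H+] = [−1.6e-05 + √(1.6e-05² + 1.02e-08)]/2 = 4.32 × 10^-5 M
pH = −log[H+] = −log(4.32 × 10^-5) = 4.36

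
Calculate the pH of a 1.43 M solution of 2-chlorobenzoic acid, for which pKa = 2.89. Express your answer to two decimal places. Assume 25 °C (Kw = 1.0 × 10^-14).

pH = 1.37

ClC6H4COOH ⇌ ClC6H4COO- + H+
Ka = 10^(−2.89) = 1.29 × 10^-3
Let x = [H+] at equilibrium. Ka = x²/(1.43 − x).
Neglecting x in the denominator: x = √(1.29 × 10^-3 × 1.43) = 4.29 × 10^-2 M
pH = −log[H+] = −log(4.29 × 10^-2) = 1.37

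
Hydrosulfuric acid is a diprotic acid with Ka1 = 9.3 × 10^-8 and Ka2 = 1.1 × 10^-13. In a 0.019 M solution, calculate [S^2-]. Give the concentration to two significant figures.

1.1 × 10^-13 M

First ionization gives [H+] ≈ [HS-] = 4.20 × 10^-5 M.
Second step: Ka2 = [H+][S^2-]/[HS-] ≈ [S^2-] (since [H+] ≈ [HS-]).
So [S^2-] ≈ Ka2.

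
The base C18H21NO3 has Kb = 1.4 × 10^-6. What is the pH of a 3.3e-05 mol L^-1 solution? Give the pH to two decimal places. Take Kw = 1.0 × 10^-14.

pH = 8.79

C18H21NO3 + H2O ⇌ C18H22NO3+ + OH-
Let x = [OH-] at equilibrium. Kb = x²/(3.3e-05 − x).
The 5% rule fails; solving x² + Kb·x − Kb·C₀ = 0 exactly:
x = [−1.4e-06 + √(1.4e-06² + 1.85e-10)]/2 = 6.13 × 10^-6 M
pOH = −log(6.13 × 10^-6) = 5.21; pH = 14.00 − 5.21 = 8.79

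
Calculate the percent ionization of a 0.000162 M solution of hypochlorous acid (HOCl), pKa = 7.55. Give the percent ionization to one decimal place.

HOCl ⇌ OCl- + H+; let x = [H+] at equilibrium.
Ka = 10^(−7.55) = 2.82 × 10^-8
x ≈ √(Ka·C₀) = √(2.82 × 10^-8 × 0.000162) = 2.14 × 10^-6 M
Fraction ionized = 2.14 × 10^-6 / 0.000162 = 0.0132 → 1.3%

1.3%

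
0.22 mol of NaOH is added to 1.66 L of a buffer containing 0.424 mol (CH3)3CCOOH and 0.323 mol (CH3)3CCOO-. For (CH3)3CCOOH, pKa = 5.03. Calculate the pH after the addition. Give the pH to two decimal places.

pH = 5.46

After neutralization: n((CH3)3CCOOH) = 0.204 mol, n((CH3)3CCOO-) = 0.543 mol.
Henderson–Hasselbalch with mole ratio 0.543/0.204: pH = 5.03 + (+0.425)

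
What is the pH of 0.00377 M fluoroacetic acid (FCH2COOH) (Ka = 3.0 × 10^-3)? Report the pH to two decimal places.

FCH2COOH ⇌ FCH2COO- + H+
Ka = [H+]²/(0.00377 − [H+]) = 3.0 × 10^-3
[H+] is not negligible relative to C₀; solve [H+]² + 0.003·[H+] − 1.13e-05 = 0.
[H+] = [−0.003 + √(0.003² + 4.52e-05)]/2 = 2.18 × 10^-3 M
pH = −log(2.18 × 10^-3) = 2.66

pH = 2.66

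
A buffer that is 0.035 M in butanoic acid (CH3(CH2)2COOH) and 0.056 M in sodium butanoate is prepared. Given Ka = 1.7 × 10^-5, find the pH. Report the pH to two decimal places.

pH = 4.97

pKa = −log(1.7 × 10^-5) = 4.770
Henderson–Hasselbalch: pH = pKa + log([CH3(CH2)2COO-]/[CH3(CH2)2COOH]) = 4.770 + log(0.056/0.035)
pH = 4.770 + (+0.204) = 4.97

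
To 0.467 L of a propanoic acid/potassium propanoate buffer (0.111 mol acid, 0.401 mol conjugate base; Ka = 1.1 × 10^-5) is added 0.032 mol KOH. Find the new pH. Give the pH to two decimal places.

After neutralization: n(CH3CH2COOH) = 0.079 mol, n(CH3CH2COO-) = 0.433 mol.
pKa = −log(1.1 × 10^-5) = 4.959
pH = pKa + log([A⁻]/[HA]) = 4.959 + log(0.433/0.079) = 4.959 +0.739

pH = 5.70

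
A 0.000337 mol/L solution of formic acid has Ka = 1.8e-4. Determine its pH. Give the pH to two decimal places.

HCOOH ⇌ HCOO- + H+
Let x = [H+] at equilibrium. Ka = x²/(0.000337 − x).
The 5% rule fails; solving x² + Ka·x − Ka·C₀ = 0 exactly:
x = [−0.00018 + √(0.00018² + 2.43e-07)]/2 = 1.72 × 10^-4 M
pH = −log(1.72 × 10^-4) = 3.76

pH = 3.76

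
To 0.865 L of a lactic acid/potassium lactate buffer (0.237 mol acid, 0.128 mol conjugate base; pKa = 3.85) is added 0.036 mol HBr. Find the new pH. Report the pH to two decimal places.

pH = 3.38

After neutralization: n(CH3CH(OH)COOH) = 0.273 mol, n(CH3CH(OH)COO-) = 0.092 mol.
pH = pKa + log([A⁻]/[HA]) = 3.85 + log(0.092/0.273) = 3.85 -0.472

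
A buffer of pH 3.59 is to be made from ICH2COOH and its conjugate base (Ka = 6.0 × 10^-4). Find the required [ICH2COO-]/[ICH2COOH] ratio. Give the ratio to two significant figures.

pKa = -log(6.0 × 10^-4) = 3.222
pH = pKa + log(r) ⇒ log(r) = 3.59 − 3.222 = +0.368
r = [ICH2COO-]/[ICH2COOH] = 10^(+0.368) = 2.33

ratio = 2.3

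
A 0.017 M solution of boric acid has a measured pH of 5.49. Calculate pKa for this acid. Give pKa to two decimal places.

[H+] = 10^(-5.49) = 3.24 × 10^-6 M
At equilibrium [HA] = 0.017 − 3.24 × 10^-6 = 1.70 × 10^-2 M
Ka = [H+][A-]/[HA] = (3.24 × 10^-6)² / 1.70 × 10^-2 = 6.18 × 10^-10
pKa = -log(6.18 × 10^-10) = 9.21

pKa = 9.21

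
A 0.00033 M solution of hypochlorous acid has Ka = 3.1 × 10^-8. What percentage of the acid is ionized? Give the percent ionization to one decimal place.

HOCl ⇌ OCl- + H+; let x = [H+] at equilibrium.
x ≈ √(Ka·C₀) = √(3.1 × 10^-8 × 0.00033) = 3.20 × 10^-6 M
% ionization = x/C₀ × 100% = 3.20 × 10^-6/0.00033 × 100% = 1.0%

1.0%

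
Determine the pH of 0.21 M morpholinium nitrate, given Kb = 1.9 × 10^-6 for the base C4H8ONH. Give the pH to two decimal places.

pH = 4.48

C4H8ONH2+ is the conjugate acid of the weak base C4H8ONH.
Ka = Kw/Kb = 1.0×10^-14 / 1.9 × 10^-6 = 5.26 × 10^-9
Ka = [H+]²/(0.21 − [H+]) = 5.26 × 10^-9
Since Ka ≪ C₀, [H+] ≈ √(Ka·C₀) = 3.32 × 10^-5 M.
([H+]/C₀ = 0.016% < 5%, so the approximation holds.)
pH = −log(3.32 × 10^-5) = 4.48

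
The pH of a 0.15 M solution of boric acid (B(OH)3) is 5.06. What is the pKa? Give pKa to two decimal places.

[H+] = 10^(-5.06) = 8.71 × 10^-6 M
At equilibrium [HA] = 0.15 − 8.71 × 10^-6 = 1.50 × 10^-1 M
Ka = [H+][A-]/[HA] = (8.71 × 10^-6)² / 1.50 × 10^-1 = 5.06 × 10^-10
pKa = -log(5.06 × 10^-10) = 9.30

pKa = 9.30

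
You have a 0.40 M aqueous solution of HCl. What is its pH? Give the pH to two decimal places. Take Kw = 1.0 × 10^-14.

HCl is a strong acid and dissociates completely, so [H+] = 0.40 M.
pH = -log(0.4) = 0.40

pH = 0.40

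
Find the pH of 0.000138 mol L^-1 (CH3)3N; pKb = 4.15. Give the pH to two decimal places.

pH = 9.84

(CH3)3N + H2O ⇌ (CH3)3NH+ + OH-
Kb = 10^(−4.15) = 7.08 × 10^-5
From the ICE table, Kb = x²/(0.000138 − x) = 7.08 × 10^-5.
x is not negligible relative to C₀; solve x² + 7.08e-05·x − 9.77e-09 = 0.
x = (−Kb + √(Kb² + 4·Kb·C₀))/2 = 6.96 × 10^-5 M
pOH = −log(6.96 × 10^-5) = 4.16; pH = 14.00 − 4.16 = 9.84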